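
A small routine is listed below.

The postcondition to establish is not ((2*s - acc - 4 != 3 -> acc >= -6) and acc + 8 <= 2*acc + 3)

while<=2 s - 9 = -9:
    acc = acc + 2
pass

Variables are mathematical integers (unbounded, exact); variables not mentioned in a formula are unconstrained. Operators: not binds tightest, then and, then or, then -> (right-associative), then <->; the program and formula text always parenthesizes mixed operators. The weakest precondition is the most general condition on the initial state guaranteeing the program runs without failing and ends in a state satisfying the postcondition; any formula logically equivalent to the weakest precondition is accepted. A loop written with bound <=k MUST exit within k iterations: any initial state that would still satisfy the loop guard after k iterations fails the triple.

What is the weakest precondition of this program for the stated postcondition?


Working backward. After the program, the postcondition not ((2*s - acc - 4 != 3 -> acc >= -6) and acc + 8 <= 2*acc + 3) must hold; in canonical form it is not ((2*s != acc + 7 -> acc >= -6) and acc >= 5).
Before skip: not ((2*s != acc + 7 -> acc >= -6) and acc >= 5)
Before the loop (bound <=2), unroll the exhaustion recursion (WP_0 = exit-now case; WP_j = one more guarded iteration, up to j = 2):
  WP_0: (not (s = 0)) and (not ((2*s != acc + 7 -> acc >= -6) and acc >= 5))
  WP_1: (s = 0 -> ((not (s = 0)) and (not ((2*s != acc + 9 -> acc >= -8) and acc >= 3)))) and ((not (s = 0)) -> (not ((2*s != acc + 7 -> acc >= -6) and acc >= 5)))
  WP_2: (s = 0 -> ((s = 0 -> ((not (s = 0)) and (not ((2*s != acc + 11 -> acc >= -10) and acc >= 1)))) and ((not (s = 0)) -> (not ((2*s != acc + 9 -> acc >= -8) and acc >= 3))))) and ((not (s = 0)) -> (not ((2*s != acc + 7 -> acc >= -6) and acc >= 5)))
So before the loop: (s = 0 -> ((s = 0 -> ((not (s = 0)) and (not ((2*s != acc + 11 -> acc >= -10) and acc >= 1)))) and ((not (s = 0)) -> (not ((2*s != acc + 9 -> acc >= -8) and acc >= 3))))) and ((not (s = 0)) -> (not ((2*s != acc + 7 -> acc >= -6) and acc >= 5)))
Answer: WP = (s = 0 -> ((s = 0 -> ((not (s = 0)) and (not ((2*s != acc + 11 -> acc >= -10) and acc >= 1)))) and ((not (s = 0)) -> (not ((2*s != acc + 9 -> acc >= -8) and acc >= 3))))) and ((not (s = 0)) -> (not ((2*s != acc + 7 -> acc >= -6) and acc >= 5)))


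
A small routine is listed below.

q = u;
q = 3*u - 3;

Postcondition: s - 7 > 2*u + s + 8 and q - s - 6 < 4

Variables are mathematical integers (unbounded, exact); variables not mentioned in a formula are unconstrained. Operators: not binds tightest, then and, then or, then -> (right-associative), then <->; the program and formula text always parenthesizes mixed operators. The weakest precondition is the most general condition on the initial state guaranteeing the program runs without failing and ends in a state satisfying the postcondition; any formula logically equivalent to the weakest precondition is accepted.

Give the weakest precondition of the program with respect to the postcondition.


Working backward. After the program, the postcondition s - 7 > 2*u + s + 8 and q - s - 6 < 4 must hold; in canonical form it is 2*u < -15 and q < s + 10.
Before q := 3*u - 3: 2*u < -15 and 3*u < s + 13
Before q := u: 2*u < -15 and 3*u < s + 13
Answer: WP = 2*u < -15 and 3*u < s + 13


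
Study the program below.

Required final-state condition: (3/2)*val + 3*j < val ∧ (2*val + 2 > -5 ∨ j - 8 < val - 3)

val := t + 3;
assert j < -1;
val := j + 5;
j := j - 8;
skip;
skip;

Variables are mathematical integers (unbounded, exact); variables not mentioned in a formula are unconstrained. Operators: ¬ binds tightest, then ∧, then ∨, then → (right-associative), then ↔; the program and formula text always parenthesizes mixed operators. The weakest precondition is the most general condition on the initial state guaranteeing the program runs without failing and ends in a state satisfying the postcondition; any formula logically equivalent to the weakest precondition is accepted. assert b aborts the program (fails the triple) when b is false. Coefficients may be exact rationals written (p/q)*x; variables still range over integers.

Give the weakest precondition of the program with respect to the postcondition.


Working backward. After the program, the postcondition (3/2)*val + 3*j < val ∧ (2*val + 2 > -5 ∨ j - 8 < val - 3) must hold; in canonical form it is 3*j + (1/2)*val < 0 ∧ (2*val > -7 ∨ j < val + 5).
Before skip: 3*j + (1/2)*val < 0 ∧ (2*val > -7 ∨ j < val + 5)
Before skip: 3*j + (1/2)*val < 0 ∧ (2*val > -7 ∨ j < val + 5)
Before j := j - 8: 3*j + (1/2)*val < 24 ∧ (2*val > -7 ∨ j < val + 13)
Before val := j + 5: (7/2)*j < 43/2
Before assert j < -1: j < -1 ∧ (7/2)*j < 43/2
Before val := t + 3: j < -1 ∧ (7/2)*j < 43/2
Answer: WP = j < -1 ∧ (7/2)*j < 43/2


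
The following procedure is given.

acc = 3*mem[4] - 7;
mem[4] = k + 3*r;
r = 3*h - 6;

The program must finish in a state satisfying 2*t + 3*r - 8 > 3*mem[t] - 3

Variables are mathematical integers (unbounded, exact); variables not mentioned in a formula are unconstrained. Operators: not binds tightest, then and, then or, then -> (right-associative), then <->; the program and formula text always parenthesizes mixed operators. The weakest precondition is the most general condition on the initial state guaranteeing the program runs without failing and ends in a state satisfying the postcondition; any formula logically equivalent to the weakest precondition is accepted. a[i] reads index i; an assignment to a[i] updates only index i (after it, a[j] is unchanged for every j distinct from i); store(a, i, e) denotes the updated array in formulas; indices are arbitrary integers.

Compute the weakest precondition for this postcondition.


Working backward. After the program, the postcondition 2*t + 3*r - 8 > 3*mem[t] - 3 must hold; in canonical form it is 3*r + 2*t > 3*mem[t] + 5.
Before r := 3*h - 6: 9*h + 2*t > 3*mem[t] + 23
Before mem[4] := k + 3*r: 9*h + 2*t > 3*store(mem, 4, k + 3*r)[t] + 23
Before acc := 3*mem[4] - 7: 9*h + 2*t > 3*store(mem, 4, k + 3*r)[t] + 23
Answer: WP = 9*h + 2*t > 3*store(mem, 4, k + 3*r)[t] + 23


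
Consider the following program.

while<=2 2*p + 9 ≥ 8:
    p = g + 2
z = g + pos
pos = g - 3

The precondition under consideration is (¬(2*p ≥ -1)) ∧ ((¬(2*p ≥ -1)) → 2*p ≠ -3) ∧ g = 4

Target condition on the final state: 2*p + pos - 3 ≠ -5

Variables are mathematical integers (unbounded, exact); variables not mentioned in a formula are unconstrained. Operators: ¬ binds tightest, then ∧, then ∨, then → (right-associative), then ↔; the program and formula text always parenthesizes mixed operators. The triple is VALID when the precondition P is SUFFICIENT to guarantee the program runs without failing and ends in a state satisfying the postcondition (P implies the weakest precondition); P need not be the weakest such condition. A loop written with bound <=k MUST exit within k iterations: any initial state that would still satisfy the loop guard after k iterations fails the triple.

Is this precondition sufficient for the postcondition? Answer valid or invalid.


Working backward. After the program, the postcondition 2*p + pos - 3 ≠ -5 must hold; in canonical form it is 2*p + pos ≠ -2.
Before pos := g - 3: g + 2*p ≠ 1
Before z := g + pos: g + 2*p ≠ 1
Before the loop (bound <=2), unroll the exhaustion recursion (WP_0 = exit-now case; WP_j = one more guarded iteration, up to j = 2):
  WP_0: (¬(2*p ≥ -1)) ∧ g + 2*p ≠ 1
  WP_1: (2*p ≥ -1 → ((¬(2*g ≥ -5)) ∧ 3*g ≠ -3)) ∧ ((¬(2*p ≥ -1)) → g + 2*p ≠ 1)
  WP_2: (2*p ≥ -1 → ((2*g ≥ -5 → ((¬(2*g ≥ -5)) ∧ 3*g ≠ -3)) ∧ ((¬(2*g ≥ -5)) → 3*g ≠ -3))) ∧ ((¬(2*p ≥ -1)) → g + 2*p ≠ 1)
So before the loop: (2*p ≥ -1 → ((2*g ≥ -5 → ((¬(2*g ≥ -5)) ∧ 3*g ≠ -3)) ∧ ((¬(2*g ≥ -5)) → 3*g ≠ -3))) ∧ ((¬(2*p ≥ -1)) → g + 2*p ≠ 1)
The weakest precondition is (2*p ≥ -1 → ((2*g ≥ -5 → ((¬(2*g ≥ -5)) ∧ 3*g ≠ -3)) ∧ ((¬(2*g ≥ -5)) → 3*g ≠ -3))) ∧ ((¬(2*p ≥ -1)) → g + 2*p ≠ 1).
Check whether (¬(2*p ≥ -1)) ∧ ((¬(2*p ≥ -1)) → 2*p ≠ -3) ∧ g = 4 implies it.
Every state satisfying the precondition satisfies the weakest precondition: the implication holds.
Answer: valid


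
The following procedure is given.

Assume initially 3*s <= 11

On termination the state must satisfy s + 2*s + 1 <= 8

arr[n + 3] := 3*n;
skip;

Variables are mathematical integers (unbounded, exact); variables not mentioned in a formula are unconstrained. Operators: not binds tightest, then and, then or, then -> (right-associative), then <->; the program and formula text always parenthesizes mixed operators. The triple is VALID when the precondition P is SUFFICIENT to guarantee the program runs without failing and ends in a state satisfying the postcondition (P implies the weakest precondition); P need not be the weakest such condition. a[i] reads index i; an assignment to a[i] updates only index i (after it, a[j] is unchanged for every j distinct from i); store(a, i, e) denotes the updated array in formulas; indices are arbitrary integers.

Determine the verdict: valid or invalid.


Working backward. After the program, the postcondition s + 2*s + 1 <= 8 must hold; in canonical form it is 3*s <= 7.
Before skip: 3*s <= 7
Before arr[n + 3] := 3*n: 3*s <= 7
The weakest precondition is 3*s <= 7.
Check whether 3*s <= 11 implies it.
Countermodel: at the initial state s = 3, the precondition holds but the weakest precondition fails.
Answer: invalid


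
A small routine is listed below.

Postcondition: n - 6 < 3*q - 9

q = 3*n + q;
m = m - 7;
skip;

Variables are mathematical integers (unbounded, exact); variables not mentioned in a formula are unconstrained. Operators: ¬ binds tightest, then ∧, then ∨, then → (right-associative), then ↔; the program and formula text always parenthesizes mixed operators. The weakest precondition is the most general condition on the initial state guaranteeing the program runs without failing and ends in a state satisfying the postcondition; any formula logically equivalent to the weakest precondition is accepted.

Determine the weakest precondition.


Working backward. After the program, the postcondition n - 6 < 3*q - 9 must hold; in canonical form it is n < 3*q - 3.
Before skip: n < 3*q - 3
Before m := m - 7: n < 3*q - 3
Before q := 3*n + q: 8*n + 3*q > 3
Answer: WP = 8*n + 3*q > 3


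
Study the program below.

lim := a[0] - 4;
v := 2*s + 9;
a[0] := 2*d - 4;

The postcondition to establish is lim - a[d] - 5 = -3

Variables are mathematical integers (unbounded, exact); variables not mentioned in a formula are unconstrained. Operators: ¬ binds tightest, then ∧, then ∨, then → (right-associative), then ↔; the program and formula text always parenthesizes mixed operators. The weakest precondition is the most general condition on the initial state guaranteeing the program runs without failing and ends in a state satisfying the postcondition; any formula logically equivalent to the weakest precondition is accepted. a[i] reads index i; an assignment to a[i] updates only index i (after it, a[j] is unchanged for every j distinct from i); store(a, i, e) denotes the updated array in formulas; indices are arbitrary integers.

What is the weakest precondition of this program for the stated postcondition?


Working backward. After the program, the postcondition lim - a[d] - 5 = -3 must hold; in canonical form it is lim = a[d] + 2.
Before a[0] := 2*d - 4: lim = store(a, 0, 2*d - 4)[d] + 2
Before v := 2*s + 9: lim = store(a, 0, 2*d - 4)[d] + 2
Before lim := a[0] - 4: a[0] = store(a, 0, 2*d - 4)[d] + 6
Answer: WP = a[0] = store(a, 0, 2*d - 4)[d] + 6


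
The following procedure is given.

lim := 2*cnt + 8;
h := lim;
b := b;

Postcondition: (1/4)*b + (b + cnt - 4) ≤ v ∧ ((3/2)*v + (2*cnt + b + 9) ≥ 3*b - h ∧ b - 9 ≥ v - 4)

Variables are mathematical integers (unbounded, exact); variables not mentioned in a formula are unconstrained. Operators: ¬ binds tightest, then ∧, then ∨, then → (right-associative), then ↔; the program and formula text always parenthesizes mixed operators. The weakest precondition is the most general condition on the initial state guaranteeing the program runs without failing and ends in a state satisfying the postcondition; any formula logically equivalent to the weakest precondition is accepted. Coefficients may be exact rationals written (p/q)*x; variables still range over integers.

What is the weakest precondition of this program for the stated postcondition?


Working backward. After the program, the postcondition (1/4)*b + (b + cnt - 4) ≤ v ∧ ((3/2)*v + (2*cnt + b + 9) ≥ 3*b - h ∧ b - 9 ≥ v - 4) must hold; in canonical form it is (5/4)*b + cnt ≤ v + 4 ∧ 2*cnt + h + (3/2)*v ≥ 2*b - 9 ∧ b ≥ v + 5.
Before b := b: (5/4)*b + cnt ≤ v + 4 ∧ 2*cnt + h + (3/2)*v ≥ 2*b - 9 ∧ b ≥ v + 5
Before h := lim: (5/4)*b + cnt ≤ v + 4 ∧ 2*cnt + lim + (3/2)*v ≥ 2*b - 9 ∧ b ≥ v + 5
Before lim := 2*cnt + 8: (5/4)*b + cnt ≤ v + 4 ∧ 4*cnt + (3/2)*v ≥ 2*b - 17 ∧ b ≥ v + 5
Answer: WP = (5/4)*b + cnt ≤ v + 4 ∧ 4*cnt + (3/2)*v ≥ 2*b - 17 ∧ b ≥ v + 5


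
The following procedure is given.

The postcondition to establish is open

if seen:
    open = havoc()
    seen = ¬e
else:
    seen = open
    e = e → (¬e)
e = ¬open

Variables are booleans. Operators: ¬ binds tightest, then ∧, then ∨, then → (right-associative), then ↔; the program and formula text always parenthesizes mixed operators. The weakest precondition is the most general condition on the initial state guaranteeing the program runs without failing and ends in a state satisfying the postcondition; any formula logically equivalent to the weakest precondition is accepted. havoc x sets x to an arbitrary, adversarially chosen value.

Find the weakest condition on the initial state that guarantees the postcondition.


Working backward. After the program, open must hold.
Before e := ¬open: open
Then branch requires false; else branch requires open.
Before the if: (¬seen) ∧ ((¬seen) → open)
Answer: WP = (¬seen) ∧ ((¬seen) → open)


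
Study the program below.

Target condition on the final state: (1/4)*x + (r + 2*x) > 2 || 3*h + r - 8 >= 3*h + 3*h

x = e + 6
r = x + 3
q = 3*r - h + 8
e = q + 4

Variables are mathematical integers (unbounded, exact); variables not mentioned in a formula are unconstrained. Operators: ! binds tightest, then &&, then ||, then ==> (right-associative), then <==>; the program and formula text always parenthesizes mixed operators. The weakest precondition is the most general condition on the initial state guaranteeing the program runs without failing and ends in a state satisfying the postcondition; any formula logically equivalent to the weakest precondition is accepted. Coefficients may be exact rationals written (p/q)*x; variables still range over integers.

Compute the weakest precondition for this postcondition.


Working backward. After the program, the postcondition (1/4)*x + (r + 2*x) > 2 || 3*h + r - 8 >= 3*h + 3*h must hold; in canonical form it is r + (9/4)*x > 2 || r >= 3*h + 8.
Before e := q + 4: r + (9/4)*x > 2 || r >= 3*h + 8
Before q := 3*r - h + 8: r + (9/4)*x > 2 || r >= 3*h + 8
Before r := x + 3: (13/4)*x > -1 || x >= 3*h + 5
Before x := e + 6: (13/4)*e > -41/2 || e >= 3*h - 1
Answer: WP = (13/4)*e > -41/2 || e >= 3*h - 1


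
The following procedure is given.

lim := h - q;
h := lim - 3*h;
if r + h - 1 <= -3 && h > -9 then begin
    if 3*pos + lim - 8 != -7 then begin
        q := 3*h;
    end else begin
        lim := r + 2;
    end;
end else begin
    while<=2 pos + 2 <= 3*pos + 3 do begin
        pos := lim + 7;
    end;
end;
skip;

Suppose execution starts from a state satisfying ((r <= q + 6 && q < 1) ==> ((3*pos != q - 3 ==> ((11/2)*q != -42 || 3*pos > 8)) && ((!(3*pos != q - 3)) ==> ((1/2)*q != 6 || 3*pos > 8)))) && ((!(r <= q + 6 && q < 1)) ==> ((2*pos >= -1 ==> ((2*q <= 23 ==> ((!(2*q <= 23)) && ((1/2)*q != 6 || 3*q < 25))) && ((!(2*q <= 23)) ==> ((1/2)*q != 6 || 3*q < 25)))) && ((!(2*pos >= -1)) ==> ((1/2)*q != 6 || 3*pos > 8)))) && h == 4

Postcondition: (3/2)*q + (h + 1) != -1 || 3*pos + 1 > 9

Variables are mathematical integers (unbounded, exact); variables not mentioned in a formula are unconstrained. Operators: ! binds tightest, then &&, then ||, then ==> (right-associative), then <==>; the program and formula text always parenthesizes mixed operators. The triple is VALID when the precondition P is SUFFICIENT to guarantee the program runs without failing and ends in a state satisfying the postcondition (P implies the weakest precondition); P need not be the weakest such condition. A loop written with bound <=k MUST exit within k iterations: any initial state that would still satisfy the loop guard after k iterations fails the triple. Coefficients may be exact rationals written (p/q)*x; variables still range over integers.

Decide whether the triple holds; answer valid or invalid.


Working backward. After the program, the postcondition (3/2)*q + (h + 1) != -1 || 3*pos + 1 > 9 must hold; in canonical form it is h + (3/2)*q != -2 || 3*pos > 8.
Before skip: h + (3/2)*q != -2 || 3*pos > 8
Then branch requires (lim + 3*pos != 1 ==> ((11/2)*h != -2 || 3*pos > 8)) && ((!(lim + 3*pos != 1)) ==> (h + (3/2)*q != -2 || 3*pos > 8)); else branch requires (2*pos >= -1 ==> ((2*lim >= -15 ==> ((!(2*lim >= -15)) && (h + (3/2)*q != -2 || 3*lim > -13))) && ((!(2*lim >= -15)) ==> (h + (3/2)*q != -2 || 3*lim > -13)))) && ((!(2*pos >= -1)) ==> (h + (3/2)*q != -2 || 3*pos > 8)).
Before the if: ((h + r <= -2 && h > -9) ==> ((lim + 3*pos != 1 ==> ((11/2)*h != -2 || 3*pos > 8)) && ((!(lim + 3*pos != 1)) ==> (h + (3/2)*q != -2 || 3*pos > 8)))) && ((!(h + r <= -2 && h > -9)) ==> ((2*pos >= -1 ==> ((2*lim >= -15 ==> ((!(2*lim >= -15)) && (h + (3/2)*q != -2 || 3*lim > -13))) && ((!(2*lim >= -15)) ==> (h + (3/2)*q != -2 || 3*lim > -13)))) && ((!(2*pos >= -1)) ==> (h + (3/2)*q != -2 || 3*pos > 8))))
Before h := lim - 3*h: ((lim + r <= 3*h - 2 && lim > 3*h - 9) ==> ((lim + 3*pos != 1 ==> ((11/2)*lim != (33/2)*h - 2 || 3*pos > 8)) && ((!(lim + 3*pos != 1)) ==> (lim + (3/2)*q != 3*h - 2 || 3*pos > 8)))) && ((!(lim + r <= 3*h - 2 && lim > 3*h - 9)) ==> ((2*pos >= -1 ==> ((2*lim >= -15 ==> ((!(2*lim >= -15)) && (lim + (3/2)*q != 3*h - 2 || 3*lim > -13))) && ((!(2*lim >= -15)) ==> (lim + (3/2)*q != 3*h - 2 || 3*lim > -13)))) && ((!(2*pos >= -1)) ==> (lim + (3/2)*q != 3*h - 2 || 3*pos > 8))))
Before lim := h - q: ((r <= 2*h + q - 2 && 2*h + q < 9) ==> ((h + 3*pos != q + 1 ==> (11*h + (11/2)*q != 2 || 3*pos > 8)) && ((!(h + 3*pos != q + 1)) ==> ((1/2)*q != 2*h - 2 || 3*pos > 8)))) && ((!(r <= 2*h + q - 2 && 2*h + q < 9)) ==> ((2*pos >= -1 ==> ((2*h >= 2*q - 15 ==> ((!(2*h >= 2*q - 15)) && ((1/2)*q != 2*h - 2 || 3*h > 3*q - 13))) && ((!(2*h >= 2*q - 15)) ==> ((1/2)*q != 2*h - 2 || 3*h > 3*q - 13)))) && ((!(2*pos >= -1)) ==> ((1/2)*q != 2*h - 2 || 3*pos > 8))))
The weakest precondition is ((r <= 2*h + q - 2 && 2*h + q < 9) ==> ((h + 3*pos != q + 1 ==> (11*h + (11/2)*q != 2 || 3*pos > 8)) && ((!(h + 3*pos != q + 1)) ==> ((1/2)*q != 2*h - 2 || 3*pos > 8)))) && ((!(r <= 2*h + q - 2 && 2*h + q < 9)) ==> ((2*pos >= -1 ==> ((2*h >= 2*q - 15 ==> ((!(2*h >= 2*q - 15)) && ((1/2)*q != 2*h - 2 || 3*h > 3*q - 13))) && ((!(2*h >= 2*q - 15)) ==> ((1/2)*q != 2*h - 2 || 3*h > 3*q - 13)))) && ((!(2*pos >= -1)) ==> ((1/2)*q != 2*h - 2 || 3*pos > 8)))).
Check whether ((r <= q + 6 && q < 1) ==> ((3*pos != q - 3 ==> ((11/2)*q != -42 || 3*pos > 8)) && ((!(3*pos != q - 3)) ==> ((1/2)*q != 6 || 3*pos > 8)))) && ((!(r <= q + 6 && q < 1)) ==> ((2*pos >= -1 ==> ((2*q <= 23 ==> ((!(2*q <= 23)) && ((1/2)*q != 6 || 3*q < 25))) && ((!(2*q <= 23)) ==> ((1/2)*q != 6 || 3*q < 25)))) && ((!(2*pos >= -1)) ==> ((1/2)*q != 6 || 3*pos > 8)))) && h == 4 implies it.
Every state satisfying the precondition satisfies the weakest precondition: the implication holds.
Answer: valid


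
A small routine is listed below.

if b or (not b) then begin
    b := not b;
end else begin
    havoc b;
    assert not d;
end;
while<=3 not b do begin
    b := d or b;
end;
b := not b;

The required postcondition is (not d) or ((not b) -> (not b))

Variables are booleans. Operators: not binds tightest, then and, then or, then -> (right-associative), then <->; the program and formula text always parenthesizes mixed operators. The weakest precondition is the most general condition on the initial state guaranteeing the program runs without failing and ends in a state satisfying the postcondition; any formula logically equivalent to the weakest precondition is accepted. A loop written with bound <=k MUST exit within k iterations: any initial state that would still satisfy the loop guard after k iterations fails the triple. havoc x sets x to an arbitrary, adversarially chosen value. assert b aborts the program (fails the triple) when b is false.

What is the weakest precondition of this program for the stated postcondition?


Working backward. After the program, the postcondition (not d) or ((not b) -> (not b)) must hold; in canonical form it is true.
Before b := not b: true
Before the loop (bound <=3), unroll the exhaustion recursion (WP_0 = exit-now case; WP_j = one more guarded iteration, up to j = 3):
  WP_0: b
  WP_1: (not b) -> (d or b)
  WP_2: (not b) -> ((not (d or b)) -> (d or b))
  WP_3: (not b) -> ((not (d or b)) -> ((not (d or b)) -> (d or b)))
So before the loop: (not b) -> ((not (d or b)) -> ((not (d or b)) -> (d or b)))
Then branch requires b -> ((not (d or (not b))) -> ((not (d or (not b))) -> (d or (not b)))); else branch requires (not d) and ((not d) -> ((not d) -> d)).
Before the if: b -> ((not (d or (not b))) -> ((not (d or (not b))) -> (d or (not b))))
Answer: WP = b -> ((not (d or (not b))) -> ((not (d or (not b))) -> (d or (not b))))


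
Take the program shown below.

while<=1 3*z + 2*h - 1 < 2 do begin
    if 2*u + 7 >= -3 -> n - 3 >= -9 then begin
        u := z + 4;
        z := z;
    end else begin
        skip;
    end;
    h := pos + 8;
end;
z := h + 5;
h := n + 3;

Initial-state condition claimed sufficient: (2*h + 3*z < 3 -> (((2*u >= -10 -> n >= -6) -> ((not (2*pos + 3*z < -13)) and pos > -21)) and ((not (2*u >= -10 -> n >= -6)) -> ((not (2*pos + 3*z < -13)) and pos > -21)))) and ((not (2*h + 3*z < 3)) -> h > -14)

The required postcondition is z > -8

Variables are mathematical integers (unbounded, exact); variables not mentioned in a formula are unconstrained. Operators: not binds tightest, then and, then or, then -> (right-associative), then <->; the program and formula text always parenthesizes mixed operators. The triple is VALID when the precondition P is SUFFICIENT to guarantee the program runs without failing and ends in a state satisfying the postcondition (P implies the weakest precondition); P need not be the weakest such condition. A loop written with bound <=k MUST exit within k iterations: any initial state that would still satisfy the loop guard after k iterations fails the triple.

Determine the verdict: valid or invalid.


Working backward. After the program, z > -8 must hold.
Before h := n + 3: z > -8
Before z := h + 5: h > -13
Before the loop (bound <=1), unroll the exhaustion recursion (WP_0 = exit-now case; WP_j = one more guarded iteration, up to j = 1):
  WP_0: (not (2*h + 3*z < 3)) and h > -13
  WP_1: (2*h + 3*z < 3 -> (((2*u >= -10 -> n >= -6) -> ((not (2*pos + 3*z < -13)) and pos > -21)) and ((not (2*u >= -10 -> n >= -6)) -> ((not (2*pos + 3*z < -13)) and pos > -21)))) and ((not (2*h + 3*z < 3)) -> h > -13)
So before the loop: (2*h + 3*z < 3 -> (((2*u >= -10 -> n >= -6) -> ((not (2*pos + 3*z < -13)) and pos > -21)) and ((not (2*u >= -10 -> n >= -6)) -> ((not (2*pos + 3*z < -13)) and pos > -21)))) and ((not (2*h + 3*z < 3)) -> h > -13)
The weakest precondition is (2*h + 3*z < 3 -> (((2*u >= -10 -> n >= -6) -> ((not (2*pos + 3*z < -13)) and pos > -21)) and ((not (2*u >= -10 -> n >= -6)) -> ((not (2*pos + 3*z < -13)) and pos > -21)))) and ((not (2*h + 3*z < 3)) -> h > -13).
Check whether (2*h + 3*z < 3 -> (((2*u >= -10 -> n >= -6) -> ((not (2*pos + 3*z < -13)) and pos > -21)) and ((not (2*u >= -10 -> n >= -6)) -> ((not (2*pos + 3*z < -13)) and pos > -21)))) and ((not (2*h + 3*z < 3)) -> h > -14) implies it.
Countermodel: at the initial state h = -13, n = 0, pos = 0, u = 0, z = 10, the precondition holds but the weakest precondition fails.
Answer: invalid


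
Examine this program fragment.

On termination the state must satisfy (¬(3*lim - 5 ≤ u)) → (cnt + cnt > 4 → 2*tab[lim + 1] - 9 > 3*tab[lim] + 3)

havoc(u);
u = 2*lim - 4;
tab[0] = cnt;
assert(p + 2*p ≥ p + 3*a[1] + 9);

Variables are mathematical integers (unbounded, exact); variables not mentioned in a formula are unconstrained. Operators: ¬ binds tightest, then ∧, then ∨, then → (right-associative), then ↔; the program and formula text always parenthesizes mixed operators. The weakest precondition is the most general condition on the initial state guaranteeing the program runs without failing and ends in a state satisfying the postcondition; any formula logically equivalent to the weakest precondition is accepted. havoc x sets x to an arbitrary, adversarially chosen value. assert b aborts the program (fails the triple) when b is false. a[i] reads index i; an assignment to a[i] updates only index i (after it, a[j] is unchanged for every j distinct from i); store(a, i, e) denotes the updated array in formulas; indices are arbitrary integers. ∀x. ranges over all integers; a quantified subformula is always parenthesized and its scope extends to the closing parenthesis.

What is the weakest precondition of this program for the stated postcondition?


Working backward. After the program, the postcondition (¬(3*lim - 5 ≤ u)) → (cnt + cnt > 4 → 2*tab[lim + 1] - 9 > 3*tab[lim] + 3) must hold; in canonical form it is (¬(3*lim ≤ u + 5)) → (2*cnt > 4 → 2*tab[lim + 1] > 3*tab[lim] + 12).
Before assert p + 2*p ≥ p + 3*a[1] + 9: 2*p ≥ 3*a[1] + 9 ∧ ((¬(3*lim ≤ u + 5)) → (2*cnt > 4 → 2*tab[lim + 1] > 3*tab[lim] + 12))
Before tab[0] := cnt: 2*p ≥ 3*a[1] + 9 ∧ ((¬(3*lim ≤ u + 5)) → (2*cnt > 4 → 2*store(tab, 0, cnt)[lim + 1] > 3*store(tab, 0, cnt)[lim] + 12))
Before u := 2*lim - 4: 2*p ≥ 3*a[1] + 9 ∧ ((¬(lim ≤ 1)) → (2*cnt > 4 → 2*store(tab, 0, cnt)[lim + 1] > 3*store(tab, 0, cnt)[lim] + 12))
Before havoc u: 2*p ≥ 3*a[1] + 9 ∧ ((¬(lim ≤ 1)) → (2*cnt > 4 → 2*store(tab, 0, cnt)[lim + 1] > 3*store(tab, 0, cnt)[lim] + 12))
Answer: WP = 2*p ≥ 3*a[1] + 9 ∧ ((¬(lim ≤ 1)) → (2*cnt > 4 → 2*store(tab, 0, cnt)[lim + 1] > 3*store(tab, 0, cnt)[lim] + 12))


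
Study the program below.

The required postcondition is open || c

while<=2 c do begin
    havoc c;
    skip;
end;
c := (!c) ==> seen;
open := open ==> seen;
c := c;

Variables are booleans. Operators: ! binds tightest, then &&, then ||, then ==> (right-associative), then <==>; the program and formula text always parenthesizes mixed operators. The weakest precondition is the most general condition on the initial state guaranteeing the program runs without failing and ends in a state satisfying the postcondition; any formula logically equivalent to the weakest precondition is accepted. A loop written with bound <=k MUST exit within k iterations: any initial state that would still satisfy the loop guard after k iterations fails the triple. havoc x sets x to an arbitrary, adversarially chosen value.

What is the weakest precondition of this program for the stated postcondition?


Working backward. After the program, open || c must hold.
Before c := c: open || c
Before open := open ==> seen: (open ==> seen) || c
Before c := (!c) ==> seen: (open ==> seen) || ((!c) ==> seen)
Before the loop (bound <=2), unroll the exhaustion recursion (WP_0 = exit-now case; WP_j = one more guarded iteration, up to j = 2):
  WP_0: (!c) && ((open ==> seen) || ((!c) ==> seen))
  WP_1: (!c) && ((!c) ==> ((open ==> seen) || ((!c) ==> seen)))
  WP_2: (!c) && ((!c) ==> ((open ==> seen) || ((!c) ==> seen)))
So before the loop: (!c) && ((!c) ==> ((open ==> seen) || ((!c) ==> seen)))
Answer: WP = (!c) && ((!c) ==> ((open ==> seen) || ((!c) ==> seen)))


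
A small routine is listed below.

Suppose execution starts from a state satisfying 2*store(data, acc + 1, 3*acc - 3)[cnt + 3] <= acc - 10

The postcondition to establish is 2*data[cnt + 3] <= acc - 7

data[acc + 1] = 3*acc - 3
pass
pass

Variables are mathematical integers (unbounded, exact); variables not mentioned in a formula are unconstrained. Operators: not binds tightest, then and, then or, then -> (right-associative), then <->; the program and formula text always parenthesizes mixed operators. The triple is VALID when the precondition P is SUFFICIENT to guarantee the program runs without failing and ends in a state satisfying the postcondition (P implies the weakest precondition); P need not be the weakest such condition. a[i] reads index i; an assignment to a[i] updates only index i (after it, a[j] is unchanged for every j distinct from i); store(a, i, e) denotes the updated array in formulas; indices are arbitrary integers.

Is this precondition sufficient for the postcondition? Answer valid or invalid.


Working backward. After the program, 2*data[cnt + 3] <= acc - 7 must hold.
Before skip: 2*data[cnt + 3] <= acc - 7
Before skip: 2*data[cnt + 3] <= acc - 7
Before data[acc + 1] := 3*acc - 3: 2*store(data, acc + 1, 3*acc - 3)[cnt + 3] <= acc - 7
The weakest precondition is 2*store(data, acc + 1, 3*acc - 3)[cnt + 3] <= acc - 7.
Check whether 2*store(data, acc + 1, 3*acc - 3)[cnt + 3] <= acc - 10 implies it.
Every state satisfying the precondition satisfies the weakest precondition: the implication holds.
Answer: valid


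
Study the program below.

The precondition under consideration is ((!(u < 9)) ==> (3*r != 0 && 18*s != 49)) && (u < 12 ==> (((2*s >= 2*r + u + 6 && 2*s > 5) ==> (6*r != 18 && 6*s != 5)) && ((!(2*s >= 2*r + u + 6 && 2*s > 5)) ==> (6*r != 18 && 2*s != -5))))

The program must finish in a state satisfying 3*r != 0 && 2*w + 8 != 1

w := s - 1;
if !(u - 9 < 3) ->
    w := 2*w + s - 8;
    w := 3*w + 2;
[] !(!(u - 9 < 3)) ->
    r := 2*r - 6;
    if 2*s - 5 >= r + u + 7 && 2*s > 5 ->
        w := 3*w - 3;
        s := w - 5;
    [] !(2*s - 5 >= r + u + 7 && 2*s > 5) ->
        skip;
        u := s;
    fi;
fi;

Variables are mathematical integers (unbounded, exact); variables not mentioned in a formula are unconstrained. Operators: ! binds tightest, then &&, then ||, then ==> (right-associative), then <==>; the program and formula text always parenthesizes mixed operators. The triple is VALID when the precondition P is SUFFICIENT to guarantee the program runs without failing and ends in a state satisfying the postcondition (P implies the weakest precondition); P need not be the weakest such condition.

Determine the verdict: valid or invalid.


Working backward. After the program, the postcondition 3*r != 0 && 2*w + 8 != 1 must hold; in canonical form it is 3*r != 0 && 2*w != -7.
Then branch requires 3*r != 0 && 6*s + 12*w != 37; else branch requires ((2*s >= 2*r + u + 6 && 2*s > 5) ==> (6*r != 18 && 6*w != -1)) && ((!(2*s >= 2*r + u + 6 && 2*s > 5)) ==> (6*r != 18 && 2*w != -7)).
Before the if: ((!(u < 12)) ==> (3*r != 0 && 6*s + 12*w != 37)) && (u < 12 ==> (((2*s >= 2*r + u + 6 && 2*s > 5) ==> (6*r != 18 && 6*w != -1)) && ((!(2*s >= 2*r + u + 6 && 2*s > 5)) ==> (6*r != 18 && 2*w != -7))))
Before w := s - 1: ((!(u < 12)) ==> (3*r != 0 && 18*s != 49)) && (u < 12 ==> (((2*s >= 2*r + u + 6 && 2*s > 5) ==> (6*r != 18 && 6*s != 5)) && ((!(2*s >= 2*r + u + 6 && 2*s > 5)) ==> (6*r != 18 && 2*s != -5))))
The weakest precondition is ((!(u < 12)) ==> (3*r != 0 && 18*s != 49)) && (u < 12 ==> (((2*s >= 2*r + u + 6 && 2*s > 5) ==> (6*r != 18 && 6*s != 5)) && ((!(2*s >= 2*r + u + 6 && 2*s > 5)) ==> (6*r != 18 && 2*s != -5)))).
Check whether ((!(u < 9)) ==> (3*r != 0 && 18*s != 49)) && (u < 12 ==> (((2*s >= 2*r + u + 6 && 2*s > 5) ==> (6*r != 18 && 6*s != 5)) && ((!(2*s >= 2*r + u + 6 && 2*s > 5)) ==> (6*r != 18 && 2*s != -5)))) implies it.
Every state satisfying the precondition satisfies the weakest precondition: the implication holds.
Answer: valid


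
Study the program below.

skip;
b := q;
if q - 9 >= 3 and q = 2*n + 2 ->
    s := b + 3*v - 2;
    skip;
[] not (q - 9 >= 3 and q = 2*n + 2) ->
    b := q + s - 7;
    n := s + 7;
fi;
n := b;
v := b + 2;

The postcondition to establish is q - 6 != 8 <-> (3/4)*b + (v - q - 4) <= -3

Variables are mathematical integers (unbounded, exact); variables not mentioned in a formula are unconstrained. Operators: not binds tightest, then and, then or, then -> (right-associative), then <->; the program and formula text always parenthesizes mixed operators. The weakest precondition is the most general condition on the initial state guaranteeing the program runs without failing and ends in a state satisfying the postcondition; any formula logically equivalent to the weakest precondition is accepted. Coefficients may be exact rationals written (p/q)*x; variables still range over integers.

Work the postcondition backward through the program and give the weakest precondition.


Working backward. After the program, the postcondition q - 6 != 8 <-> (3/4)*b + (v - q - 4) <= -3 must hold; in canonical form it is q != 14 <-> (3/4)*b + v <= q + 1.
Before v := b + 2: q != 14 <-> (7/4)*b <= q - 1
Before n := b: q != 14 <-> (7/4)*b <= q - 1
Then branch requires q != 14 <-> (7/4)*b <= q - 1; else branch requires q != 14 <-> (3/4)*q + (7/4)*s <= 45/4.
Before the if: ((q >= 12 and q = 2*n + 2) -> (q != 14 <-> (7/4)*b <= q - 1)) and ((not (q >= 12 and q = 2*n + 2)) -> (q != 14 <-> (3/4)*q + (7/4)*s <= 45/4))
Before b := q: ((q >= 12 and q = 2*n + 2) -> (q != 14 <-> (3/4)*q <= -1)) and ((not (q >= 12 and q = 2*n + 2)) -> (q != 14 <-> (3/4)*q + (7/4)*s <= 45/4))
Before skip: ((q >= 12 and q = 2*n + 2) -> (q != 14 <-> (3/4)*q <= -1)) and ((not (q >= 12 and q = 2*n + 2)) -> (q != 14 <-> (3/4)*q + (7/4)*s <= 45/4))
Answer: WP = ((q >= 12 and q = 2*n + 2) -> (q != 14 <-> (3/4)*q <= -1)) and ((not (q >= 12 and q = 2*n + 2)) -> (q != 14 <-> (3/4)*q + (7/4)*s <= 45/4))


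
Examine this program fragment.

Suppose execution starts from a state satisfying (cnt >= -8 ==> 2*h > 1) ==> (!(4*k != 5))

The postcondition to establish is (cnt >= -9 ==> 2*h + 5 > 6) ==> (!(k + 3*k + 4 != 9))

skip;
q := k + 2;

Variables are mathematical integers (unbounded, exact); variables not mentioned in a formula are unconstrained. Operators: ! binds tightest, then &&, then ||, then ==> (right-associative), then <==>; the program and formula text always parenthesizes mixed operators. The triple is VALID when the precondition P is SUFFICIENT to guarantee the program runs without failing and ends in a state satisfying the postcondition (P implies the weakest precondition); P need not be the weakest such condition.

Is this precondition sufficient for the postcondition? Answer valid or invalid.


Working backward. After the program, the postcondition (cnt >= -9 ==> 2*h + 5 > 6) ==> (!(k + 3*k + 4 != 9)) must hold; in canonical form it is (cnt >= -9 ==> 2*h > 1) ==> (!(4*k != 5)).
Before q := k + 2: (cnt >= -9 ==> 2*h > 1) ==> (!(4*k != 5))
Before skip: (cnt >= -9 ==> 2*h > 1) ==> (!(4*k != 5))
The weakest precondition is (cnt >= -9 ==> 2*h > 1) ==> (!(4*k != 5)).
Check whether (cnt >= -8 ==> 2*h > 1) ==> (!(4*k != 5)) implies it.
Every state satisfying the precondition satisfies the weakest precondition: the implication holds.
Answer: valid


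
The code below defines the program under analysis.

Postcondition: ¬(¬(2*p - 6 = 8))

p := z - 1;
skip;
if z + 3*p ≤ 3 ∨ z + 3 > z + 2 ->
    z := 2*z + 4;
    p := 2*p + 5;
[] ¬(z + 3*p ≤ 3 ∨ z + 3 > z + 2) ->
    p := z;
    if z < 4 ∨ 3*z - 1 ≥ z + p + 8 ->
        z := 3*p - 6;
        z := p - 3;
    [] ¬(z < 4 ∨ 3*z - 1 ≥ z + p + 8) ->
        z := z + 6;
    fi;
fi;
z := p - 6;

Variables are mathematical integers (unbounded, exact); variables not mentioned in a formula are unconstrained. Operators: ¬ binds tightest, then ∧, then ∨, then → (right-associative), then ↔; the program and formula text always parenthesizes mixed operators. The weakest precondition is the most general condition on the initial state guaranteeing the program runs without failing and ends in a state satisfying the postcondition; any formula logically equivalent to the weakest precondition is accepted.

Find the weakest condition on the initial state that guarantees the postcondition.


Working backward. After the program, the postcondition ¬(¬(2*p - 6 = 8)) must hold; in canonical form it is 2*p = 14.
Before z := p - 6: 2*p = 14
Then branch requires 4*p = 4; else branch requires ((z < 4 ∨ z ≥ 9) → 2*z = 14) ∧ ((¬(z < 4 ∨ z ≥ 9)) → 2*z = 14).
Before the if: 4*p = 4
Before skip: 4*p = 4
Before p := z - 1: 4*z = 8
Answer: WP = 4*z = 8


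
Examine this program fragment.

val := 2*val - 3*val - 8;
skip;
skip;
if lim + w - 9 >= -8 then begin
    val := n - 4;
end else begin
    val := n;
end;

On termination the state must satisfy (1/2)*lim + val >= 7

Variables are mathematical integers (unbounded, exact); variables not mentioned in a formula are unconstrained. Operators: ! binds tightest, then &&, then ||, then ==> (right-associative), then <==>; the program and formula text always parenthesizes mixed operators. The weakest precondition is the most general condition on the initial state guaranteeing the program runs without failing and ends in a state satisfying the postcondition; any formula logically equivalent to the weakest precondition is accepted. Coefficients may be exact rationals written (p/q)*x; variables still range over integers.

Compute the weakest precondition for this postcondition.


Working backward. After the program, (1/2)*lim + val >= 7 must hold.
Then branch requires (1/2)*lim + n >= 11; else branch requires (1/2)*lim + n >= 7.
Before the if: (lim + w >= 1 ==> (1/2)*lim + n >= 11) && ((!(lim + w >= 1)) ==> (1/2)*lim + n >= 7)
Before skip: (lim + w >= 1 ==> (1/2)*lim + n >= 11) && ((!(lim + w >= 1)) ==> (1/2)*lim + n >= 7)
Before skip: (lim + w >= 1 ==> (1/2)*lim + n >= 11) && ((!(lim + w >= 1)) ==> (1/2)*lim + n >= 7)
Before val := 2*val - 3*val - 8: (lim + w >= 1 ==> (1/2)*lim + n >= 11) && ((!(lim + w >= 1)) ==> (1/2)*lim + n >= 7)
Answer: WP = (lim + w >= 1 ==> (1/2)*lim + n >= 11) && ((!(lim + w >= 1)) ==> (1/2)*lim + n >= 7)


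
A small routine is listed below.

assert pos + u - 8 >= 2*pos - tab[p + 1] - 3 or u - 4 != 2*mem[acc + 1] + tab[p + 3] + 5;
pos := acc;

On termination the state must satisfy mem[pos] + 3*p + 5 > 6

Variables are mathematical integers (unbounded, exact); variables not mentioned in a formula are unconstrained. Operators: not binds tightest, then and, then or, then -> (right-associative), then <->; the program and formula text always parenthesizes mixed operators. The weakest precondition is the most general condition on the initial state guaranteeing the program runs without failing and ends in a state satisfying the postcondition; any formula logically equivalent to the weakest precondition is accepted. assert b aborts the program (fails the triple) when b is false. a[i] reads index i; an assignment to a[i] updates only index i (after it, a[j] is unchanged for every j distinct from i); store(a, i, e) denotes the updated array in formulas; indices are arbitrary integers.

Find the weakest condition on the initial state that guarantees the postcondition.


Working backward. After the program, the postcondition mem[pos] + 3*p + 5 > 6 must hold; in canonical form it is mem[pos] + 3*p > 1.
Before pos := acc: mem[acc] + 3*p > 1
Before assert pos + u - 8 >= 2*pos - tab[p + 1] - 3 or u - 4 != 2*mem[acc + 1] + tab[p + 3] + 5: (tab[p + 1] + u >= pos + 5 or u != 2*mem[acc + 1] + tab[p + 3] + 9) and mem[acc] + 3*p > 1
Answer: WP = (tab[p + 1] + u >= pos + 5 or u != 2*mem[acc + 1] + tab[p + 3] + 9) and mem[acc] + 3*p > 1


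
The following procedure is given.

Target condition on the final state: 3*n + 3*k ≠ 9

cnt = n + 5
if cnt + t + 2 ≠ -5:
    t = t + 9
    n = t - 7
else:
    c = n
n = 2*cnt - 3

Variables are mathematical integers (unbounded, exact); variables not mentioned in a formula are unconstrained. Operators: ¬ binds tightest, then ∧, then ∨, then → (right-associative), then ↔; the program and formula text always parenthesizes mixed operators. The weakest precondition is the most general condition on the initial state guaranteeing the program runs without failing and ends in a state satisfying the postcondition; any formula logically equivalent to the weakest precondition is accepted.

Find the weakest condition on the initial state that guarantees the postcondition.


Working backward. After the program, the postcondition 3*n + 3*k ≠ 9 must hold; in canonical form it is 3*k + 3*n ≠ 9.
Before n := 2*cnt - 3: 6*cnt + 3*k ≠ 18
Then branch requires 6*cnt + 3*k ≠ 18; else branch requires 6*cnt + 3*k ≠ 18.
Before the if: (cnt + t ≠ -7 → 6*cnt + 3*k ≠ 18) ∧ ((¬(cnt + t ≠ -7)) → 6*cnt + 3*k ≠ 18)
Before cnt := n + 5: (n + t ≠ -12 → 3*k + 6*n ≠ -12) ∧ ((¬(n + t ≠ -12)) → 3*k + 6*n ≠ -12)
Answer: WP = (n + t ≠ -12 → 3*k + 6*n ≠ -12) ∧ ((¬(n + t ≠ -12)) → 3*k + 6*n ≠ -12)
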